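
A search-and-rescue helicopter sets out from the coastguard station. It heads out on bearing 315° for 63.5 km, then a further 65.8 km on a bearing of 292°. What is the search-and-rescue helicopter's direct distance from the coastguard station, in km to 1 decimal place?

126.7 km

Leg 1 (315°, 63.5 km): east 63.5 sin 315° = -44.90, north 63.5 cos 315° = 44.90
Leg 2 (292°, 65.8 km): east 65.8 sin 292° = -61.01, north 65.8 cos 292° = 24.65
Net: -105.91 east, 69.55 north. Distance = √((-105.91)² + (69.55)²) = 126.705 km.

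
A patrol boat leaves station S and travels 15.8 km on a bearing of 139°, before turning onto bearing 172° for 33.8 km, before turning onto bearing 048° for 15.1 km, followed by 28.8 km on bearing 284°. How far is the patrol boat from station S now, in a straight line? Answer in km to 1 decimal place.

Leg 1 (139°, 15.8 km): east 15.8 sin 139° = 10.37, north 15.8 cos 139° = -11.92
Leg 2 (172°, 33.8 km): east 33.8 sin 172° = 4.70, north 33.8 cos 172° = -33.47
Leg 3 (048°, 15.1 km): east 15.1 sin 48° = 11.22, north 15.1 cos 48° = 10.10
Leg 4 (284°, 28.8 km): east 28.8 sin 284° = -27.94, north 28.8 cos 284° = 6.97
Net: -1.65 east, -28.32 north. Distance = √((-1.65)² + (-28.32)²) = 28.372 km.

28.4 km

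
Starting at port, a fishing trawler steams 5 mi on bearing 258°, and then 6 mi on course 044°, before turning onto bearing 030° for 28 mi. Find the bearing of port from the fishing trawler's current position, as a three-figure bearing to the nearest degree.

206°

Leg 1 (258°, 5 mi): east 5 sin 258° = -4.89, north 5 cos 258° = -1.04
Leg 2 (044°, 6 mi): east 6 sin 44° = 4.17, north 6 cos 44° = 4.32
Leg 3 (030°, 28 mi): east 28 sin 30° = 14.00, north 28 cos 30° = 24.25
Net displacement: 13.28 east, 27.53 north. Direction back to start is (-13.28, -27.53): bearing = atan2(-13.28, -27.53) mod 360° = 205.75° ≈ 206°.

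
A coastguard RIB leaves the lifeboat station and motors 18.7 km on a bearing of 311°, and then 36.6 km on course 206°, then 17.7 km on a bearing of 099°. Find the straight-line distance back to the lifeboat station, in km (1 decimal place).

26.6 km

Leg 1 (311°, 18.7 km): east 18.7 sin 311° = -14.11, north 18.7 cos 311° = 12.27
Leg 2 (206°, 36.6 km): east 36.6 sin 206° = -16.04, north 36.6 cos 206° = -32.90
Leg 3 (099°, 17.7 km): east 17.7 sin 99° = 17.48, north 17.7 cos 99° = -2.77
Net: -12.68 east, -23.40 north. Distance = √((-12.68)² + (-23.40)²) = 26.609 km.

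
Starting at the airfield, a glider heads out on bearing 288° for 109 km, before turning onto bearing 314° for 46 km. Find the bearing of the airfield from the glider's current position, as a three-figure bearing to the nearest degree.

116°

Leg 1 (288°, 109 km): east 109 sin 288° = -103.67, north 109 cos 288° = 33.68
Leg 2 (314°, 46 km): east 46 sin 314° = -33.09, north 46 cos 314° = 31.95
Net displacement: -136.75 east, 65.64 north. Direction back to start is (136.75, -65.64): bearing = atan2(136.75, -65.64) mod 360° = 115.64° ≈ 116°.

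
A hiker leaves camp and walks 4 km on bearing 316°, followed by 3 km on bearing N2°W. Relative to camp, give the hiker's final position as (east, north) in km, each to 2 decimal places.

Leg 1 (316°, 4 km): east 4 sin 316° = -2.78, north 4 cos 316° = 2.88
Leg 2 (N2°W, 3 km): east 3 sin 358° = -0.10, north 3 cos 358° = 3.00
Summing: -2.88 km east, 5.88 km north → (-2.88, 5.88).

(-2.88, 5.88)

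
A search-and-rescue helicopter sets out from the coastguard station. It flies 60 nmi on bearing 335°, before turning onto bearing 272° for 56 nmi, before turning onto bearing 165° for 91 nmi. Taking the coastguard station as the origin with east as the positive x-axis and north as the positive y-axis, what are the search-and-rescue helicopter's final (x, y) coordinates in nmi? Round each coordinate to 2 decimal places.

(-57.77, -31.57)

Leg 1 (335°, 60 nmi): east 60 sin 335° = -25.36, north 60 cos 335° = 54.38
Leg 2 (272°, 56 nmi): east 56 sin 272° = -55.97, north 56 cos 272° = 1.95
Leg 3 (165°, 91 nmi): east 91 sin 165° = 23.55, north 91 cos 165° = -87.90
Summing: -57.77 nmi east, -31.57 nmi north → (-57.77, -31.57).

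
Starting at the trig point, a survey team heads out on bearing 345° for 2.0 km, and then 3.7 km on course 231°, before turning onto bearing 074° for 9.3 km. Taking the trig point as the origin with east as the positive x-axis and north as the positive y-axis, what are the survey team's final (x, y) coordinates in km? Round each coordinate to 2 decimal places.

(5.55, 2.17)

Leg 1 (345°, 2.0 km): east 2.0 sin 345° = -0.52, north 2.0 cos 345° = 1.93
Leg 2 (231°, 3.7 km): east 3.7 sin 231° = -2.88, north 3.7 cos 231° = -2.33
Leg 3 (074°, 9.3 km): east 9.3 sin 74° = 8.94, north 9.3 cos 74° = 2.56
Summing: 5.55 km east, 2.17 km north → (5.55, 2.17).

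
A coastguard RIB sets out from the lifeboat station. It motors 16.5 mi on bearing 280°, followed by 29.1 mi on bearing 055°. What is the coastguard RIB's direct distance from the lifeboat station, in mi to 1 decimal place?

Leg 1 (280°, 16.5 mi): east 16.5 sin 280° = -16.25, north 16.5 cos 280° = 2.87
Leg 2 (055°, 29.1 mi): east 29.1 sin 55° = 23.84, north 29.1 cos 55° = 16.69
Net: 7.59 east, 19.56 north. Distance = √((7.59)² + (19.56)²) = 20.977 mi.

21.0 mi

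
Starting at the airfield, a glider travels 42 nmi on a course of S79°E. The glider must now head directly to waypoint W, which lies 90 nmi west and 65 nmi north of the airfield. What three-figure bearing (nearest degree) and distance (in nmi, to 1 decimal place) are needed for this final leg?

299°, 150.2 nmi

Leg 1 (S79°E, 42 nmi): east 42 sin 101° = 41.23, north 42 cos 101° = -8.01
Current position: (41.23, -8.01). Target: (-90, 65). Remaining: Δeast = -131.23, Δnorth = 73.01.
Bearing = atan2(-131.23, 73.01) mod 360° = 299.09°; distance = √((-131.23)² + (73.01)²) = 150.173 nmi.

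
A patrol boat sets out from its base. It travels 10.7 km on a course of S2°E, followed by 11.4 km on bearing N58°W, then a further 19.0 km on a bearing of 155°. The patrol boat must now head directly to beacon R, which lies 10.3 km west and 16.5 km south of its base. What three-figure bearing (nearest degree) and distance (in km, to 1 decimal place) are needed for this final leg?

Leg 1 (S2°E, 10.7 km): east 10.7 sin 178° = 0.37, north 10.7 cos 178° = -10.69
Leg 2 (N58°W, 11.4 km): east 11.4 sin 302° = -9.67, north 11.4 cos 302° = 6.04
Leg 3 (155°, 19.0 km): east 19.0 sin 155° = 8.03, north 19.0 cos 155° = -17.22
Current position: (-1.26, -21.87). Target: (-10.3, -16.5). Remaining: Δeast = -9.04, Δnorth = 5.37.
Bearing = atan2(-9.04, 5.37) mod 360° = 300.73°; distance = √((-9.04)² + (5.37)²) = 10.512 km.

301°, 10.5 km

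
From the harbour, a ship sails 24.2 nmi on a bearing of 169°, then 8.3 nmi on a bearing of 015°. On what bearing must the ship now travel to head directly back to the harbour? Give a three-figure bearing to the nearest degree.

Leg 1 (169°, 24.2 nmi): east 24.2 sin 169° = 4.62, north 24.2 cos 169° = -23.76
Leg 2 (015°, 8.3 nmi): east 8.3 sin 15° = 2.15, north 8.3 cos 15° = 8.02
Net displacement: 6.77 east, -15.74 north. Direction back to start is (-6.77, 15.74): bearing = atan2(-6.77, 15.74) mod 360° = 336.74° ≈ 337°.

337°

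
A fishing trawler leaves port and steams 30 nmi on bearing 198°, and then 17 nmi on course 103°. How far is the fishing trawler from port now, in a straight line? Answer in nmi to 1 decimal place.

33.2 nmi

Leg 1 (198°, 30 nmi): east 30 sin 198° = -9.27, north 30 cos 198° = -28.53
Leg 2 (103°, 17 nmi): east 17 sin 103° = 16.56, north 17 cos 103° = -3.82
Net: 7.29 east, -32.36 north. Distance = √((7.29)² + (-32.36)²) = 33.168 nmi.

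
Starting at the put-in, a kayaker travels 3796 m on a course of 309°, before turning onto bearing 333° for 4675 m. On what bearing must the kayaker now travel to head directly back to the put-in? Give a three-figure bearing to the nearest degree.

Leg 1 (309°, 3796 m): east 3796 sin 309° = -2950.05, north 3796 cos 309° = 2388.90
Leg 2 (333°, 4675 m): east 4675 sin 333° = -2122.41, north 4675 cos 333° = 4165.46
Net displacement: -5072.45 east, 6554.36 north. Direction back to start is (5072.45, -6554.36): bearing = atan2(5072.45, -6554.36) mod 360° = 142.26° ≈ 142°.

142°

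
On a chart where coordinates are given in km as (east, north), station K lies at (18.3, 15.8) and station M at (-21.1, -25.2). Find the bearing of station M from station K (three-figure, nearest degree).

Δeast = -21.1 − 18.3 = -39.40; Δnorth = -25.2 − 15.8 = -41.00.
Bearing = atan2(Δeast, Δnorth) mod 360° = 223.86° ≈ 224°.

224°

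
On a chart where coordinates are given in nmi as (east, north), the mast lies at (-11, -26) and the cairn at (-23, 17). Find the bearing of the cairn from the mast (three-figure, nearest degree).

344°

Δeast = -23 − -11 = -12.00; Δnorth = 17 − -26 = 43.00.
Bearing = atan2(Δeast, Δnorth) mod 360° = 344.41° ≈ 344°.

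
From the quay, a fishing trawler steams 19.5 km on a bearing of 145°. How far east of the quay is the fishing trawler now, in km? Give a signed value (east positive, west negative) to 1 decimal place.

Leg 1 (145°, 19.5 km): east 19.5 sin 145° = 11.18, north 19.5 cos 145° = -15.97
Net east component: 11.18 km.

11.2 km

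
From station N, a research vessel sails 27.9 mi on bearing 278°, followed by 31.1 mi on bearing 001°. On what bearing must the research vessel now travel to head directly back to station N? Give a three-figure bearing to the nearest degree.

Leg 1 (278°, 27.9 mi): east 27.9 sin 278° = -27.63, north 27.9 cos 278° = 3.88
Leg 2 (001°, 31.1 mi): east 31.1 sin 1° = 0.54, north 31.1 cos 1° = 31.10
Net displacement: -27.09 east, 34.98 north. Direction back to start is (27.09, -34.98): bearing = atan2(27.09, -34.98) mod 360° = 142.25° ≈ 142°.

142°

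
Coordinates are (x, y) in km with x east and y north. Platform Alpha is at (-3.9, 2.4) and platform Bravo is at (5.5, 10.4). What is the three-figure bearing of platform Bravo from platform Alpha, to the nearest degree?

Δeast = 5.5 − -3.9 = 9.40; Δnorth = 10.4 − 2.4 = 8.00.
Bearing = atan2(Δeast, Δnorth) mod 360° = 49.60° ≈ 050°.

050°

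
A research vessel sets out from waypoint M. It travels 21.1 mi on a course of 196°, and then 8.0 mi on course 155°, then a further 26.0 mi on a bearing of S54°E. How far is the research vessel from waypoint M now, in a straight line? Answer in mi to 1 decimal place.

Leg 1 (196°, 21.1 mi): east 21.1 sin 196° = -5.82, north 21.1 cos 196° = -20.28
Leg 2 (155°, 8.0 mi): east 8.0 sin 155° = 3.38, north 8.0 cos 155° = -7.25
Leg 3 (S54°E, 26.0 mi): east 26.0 sin 126° = 21.03, north 26.0 cos 126° = -15.28
Net: 18.60 east, -42.82 north. Distance = √((18.60)² + (-42.82)²) = 46.681 mi.

46.7 mi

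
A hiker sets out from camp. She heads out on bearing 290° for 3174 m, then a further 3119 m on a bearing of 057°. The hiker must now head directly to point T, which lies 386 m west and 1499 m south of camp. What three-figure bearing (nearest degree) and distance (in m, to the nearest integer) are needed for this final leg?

Leg 1 (290°, 3174 m): east 3174 sin 290° = -2982.58, north 3174 cos 290° = 1085.57
Leg 2 (057°, 3119 m): east 3119 sin 57° = 2615.81, north 3119 cos 57° = 1698.73
Current position: (-366.77, 2784.30). Target: (-386, -1499). Remaining: Δeast = -19.23, Δnorth = -4283.30.
Bearing = atan2(-19.23, -4283.30) mod 360° = 180.26°; distance = √((-19.23)² + (-4283.30)²) = 4283.344 m.

180°, 4283 m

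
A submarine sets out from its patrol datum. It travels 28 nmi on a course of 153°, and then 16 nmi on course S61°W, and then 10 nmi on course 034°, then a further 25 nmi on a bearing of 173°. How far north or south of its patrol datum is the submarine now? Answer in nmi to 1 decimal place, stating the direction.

49.2 nmi south

Leg 1 (153°, 28 nmi): east 28 sin 153° = 12.71, north 28 cos 153° = -24.95
Leg 2 (S61°W, 16 nmi): east 16 sin 241° = -13.99, north 16 cos 241° = -7.76
Leg 3 (034°, 10 nmi): east 10 sin 34° = 5.59, north 10 cos 34° = 8.29
Leg 4 (173°, 25 nmi): east 25 sin 173° = 3.05, north 25 cos 173° = -24.81
Net north component: -49.23 nmi.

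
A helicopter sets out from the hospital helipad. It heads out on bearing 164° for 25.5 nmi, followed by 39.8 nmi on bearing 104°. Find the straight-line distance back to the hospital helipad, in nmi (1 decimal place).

57.0 nmi

Leg 1 (164°, 25.5 nmi): east 25.5 sin 164° = 7.03, north 25.5 cos 164° = -24.51
Leg 2 (104°, 39.8 nmi): east 39.8 sin 104° = 38.62, north 39.8 cos 104° = -9.63
Net: 45.65 east, -34.14 north. Distance = √((45.65)² + (-34.14)²) = 57.002 nmi.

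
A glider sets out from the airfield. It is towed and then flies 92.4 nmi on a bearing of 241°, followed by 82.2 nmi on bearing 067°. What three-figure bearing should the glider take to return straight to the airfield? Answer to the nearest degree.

Leg 1 (241°, 92.4 nmi): east 92.4 sin 241° = -80.81, north 92.4 cos 241° = -44.80
Leg 2 (067°, 82.2 nmi): east 82.2 sin 67° = 75.67, north 82.2 cos 67° = 32.12
Net displacement: -5.15 east, -12.68 north. Direction back to start is (5.15, 12.68): bearing = atan2(5.15, 12.68) mod 360° = 22.10° ≈ 022°.

022°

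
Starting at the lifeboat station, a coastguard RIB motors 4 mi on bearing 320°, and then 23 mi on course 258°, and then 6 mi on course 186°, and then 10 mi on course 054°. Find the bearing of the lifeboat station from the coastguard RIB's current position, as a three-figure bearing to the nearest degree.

Leg 1 (320°, 4 mi): east 4 sin 320° = -2.57, north 4 cos 320° = 3.06
Leg 2 (258°, 23 mi): east 23 sin 258° = -22.50, north 23 cos 258° = -4.78
Leg 3 (186°, 6 mi): east 6 sin 186° = -0.63, north 6 cos 186° = -5.97
Leg 4 (054°, 10 mi): east 10 sin 54° = 8.09, north 10 cos 54° = 5.88
Net displacement: -17.61 east, -1.81 north. Direction back to start is (17.61, 1.81): bearing = atan2(17.61, 1.81) mod 360° = 84.14° ≈ 084°.

084°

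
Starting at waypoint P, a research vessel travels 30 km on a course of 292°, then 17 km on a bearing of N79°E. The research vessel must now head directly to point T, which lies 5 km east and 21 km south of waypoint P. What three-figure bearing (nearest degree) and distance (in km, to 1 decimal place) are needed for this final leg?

Leg 1 (292°, 30 km): east 30 sin 292° = -27.82, north 30 cos 292° = 11.24
Leg 2 (N79°E, 17 km): east 17 sin 79° = 16.69, north 17 cos 79° = 3.24
Current position: (-11.13, 14.48). Target: (5, -21). Remaining: Δeast = 16.13, Δnorth = -35.48.
Bearing = atan2(16.13, -35.48) mod 360° = 155.56°; distance = √((16.13)² + (-35.48)²) = 38.975 km.

156°, 39.0 km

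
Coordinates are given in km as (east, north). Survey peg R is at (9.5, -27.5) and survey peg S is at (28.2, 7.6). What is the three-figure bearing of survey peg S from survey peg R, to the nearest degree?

Δeast = 28.2 − 9.5 = 18.70; Δnorth = 7.6 − -27.5 = 35.10.
Bearing = atan2(Δeast, Δnorth) mod 360° = 28.05° ≈ 028°.

028°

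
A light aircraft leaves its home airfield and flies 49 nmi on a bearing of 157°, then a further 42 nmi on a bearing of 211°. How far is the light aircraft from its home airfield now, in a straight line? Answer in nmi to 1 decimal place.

Leg 1 (157°, 49 nmi): east 49 sin 157° = 19.15, north 49 cos 157° = -45.10
Leg 2 (211°, 42 nmi): east 42 sin 211° = -21.63, north 42 cos 211° = -36.00
Net: -2.49 east, -81.11 north. Distance = √((-2.49)² + (-81.11)²) = 81.144 nmi.

81.1 nmi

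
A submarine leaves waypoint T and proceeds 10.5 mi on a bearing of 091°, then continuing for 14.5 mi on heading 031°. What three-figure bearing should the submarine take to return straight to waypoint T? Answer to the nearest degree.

236°

Leg 1 (091°, 10.5 mi): east 10.5 sin 91° = 10.50, north 10.5 cos 91° = -0.18
Leg 2 (031°, 14.5 mi): east 14.5 sin 31° = 7.47, north 14.5 cos 31° = 12.43
Net displacement: 17.97 east, 12.25 north. Direction back to start is (-17.97, -12.25): bearing = atan2(-17.97, -12.25) mod 360° = 235.72° ≈ 236°.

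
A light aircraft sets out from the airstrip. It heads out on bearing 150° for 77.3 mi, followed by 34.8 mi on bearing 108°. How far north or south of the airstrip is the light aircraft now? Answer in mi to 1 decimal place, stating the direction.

Leg 1 (150°, 77.3 mi): east 77.3 sin 150° = 38.65, north 77.3 cos 150° = -66.94
Leg 2 (108°, 34.8 mi): east 34.8 sin 108° = 33.10, north 34.8 cos 108° = -10.75
Net north component: -77.70 mi.

77.7 mi south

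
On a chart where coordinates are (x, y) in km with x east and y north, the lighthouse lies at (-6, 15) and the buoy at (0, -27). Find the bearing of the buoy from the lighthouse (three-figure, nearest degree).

Δeast = 0 − -6 = 6.00; Δnorth = -27 − 15 = -42.00.
Bearing = atan2(Δeast, Δnorth) mod 360° = 171.87° ≈ 172°.

172°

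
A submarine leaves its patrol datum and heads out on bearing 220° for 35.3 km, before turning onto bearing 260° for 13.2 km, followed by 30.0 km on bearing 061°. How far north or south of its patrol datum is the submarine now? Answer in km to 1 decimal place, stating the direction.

Leg 1 (220°, 35.3 km): east 35.3 sin 220° = -22.69, north 35.3 cos 220° = -27.04
Leg 2 (260°, 13.2 km): east 13.2 sin 260° = -13.00, north 13.2 cos 260° = -2.29
Leg 3 (061°, 30.0 km): east 30.0 sin 61° = 26.24, north 30.0 cos 61° = 14.54
Net north component: -14.79 km.

14.8 km south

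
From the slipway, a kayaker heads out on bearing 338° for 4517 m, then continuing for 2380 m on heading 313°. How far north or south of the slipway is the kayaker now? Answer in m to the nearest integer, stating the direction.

5811 m north

Leg 1 (338°, 4517 m): east 4517 sin 338° = -1692.10, north 4517 cos 338° = 4188.09
Leg 2 (313°, 2380 m): east 2380 sin 313° = -1740.62, north 2380 cos 313° = 1623.16
Net north component: 5811.25 m.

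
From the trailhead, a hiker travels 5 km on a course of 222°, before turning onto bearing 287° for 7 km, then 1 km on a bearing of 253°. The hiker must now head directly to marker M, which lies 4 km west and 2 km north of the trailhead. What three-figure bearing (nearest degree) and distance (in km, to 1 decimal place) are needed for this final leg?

060°, 8.0 km

Leg 1 (222°, 5 km): east 5 sin 222° = -3.35, north 5 cos 222° = -3.72
Leg 2 (287°, 7 km): east 7 sin 287° = -6.69, north 7 cos 287° = 2.05
Leg 3 (253°, 1 km): east 1 sin 253° = -0.96, north 1 cos 253° = -0.29
Current position: (-11.00, -1.96). Target: (-4, 2). Remaining: Δeast = 7.00, Δnorth = 3.96.
Bearing = atan2(7.00, 3.96) mod 360° = 60.48°; distance = √((7.00)² + (3.96)²) = 8.040 km.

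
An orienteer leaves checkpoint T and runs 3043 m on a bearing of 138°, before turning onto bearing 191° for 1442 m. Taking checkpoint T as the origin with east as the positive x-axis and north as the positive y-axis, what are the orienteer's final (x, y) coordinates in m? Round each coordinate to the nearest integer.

(1761, -3677)

Leg 1 (138°, 3043 m): east 3043 sin 138° = 2036.16, north 3043 cos 138° = -2261.39
Leg 2 (191°, 1442 m): east 1442 sin 191° = -275.15, north 1442 cos 191° = -1415.51
Summing: 1761.02 m east, -3676.90 m north → (1761, -3677).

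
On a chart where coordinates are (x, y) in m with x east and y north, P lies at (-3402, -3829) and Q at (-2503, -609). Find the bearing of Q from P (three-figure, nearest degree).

Δeast = -2503 − -3402 = 899.00; Δnorth = -609 − -3829 = 3220.00.
Bearing = atan2(Δeast, Δnorth) mod 360° = 15.60° ≈ 016°.

016°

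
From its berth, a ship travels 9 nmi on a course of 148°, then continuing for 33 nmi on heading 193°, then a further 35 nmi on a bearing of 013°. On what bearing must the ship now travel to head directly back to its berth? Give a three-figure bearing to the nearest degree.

Leg 1 (148°, 9 nmi): east 9 sin 148° = 4.77, north 9 cos 148° = -7.63
Leg 2 (193°, 33 nmi): east 33 sin 193° = -7.42, north 33 cos 193° = -32.15
Leg 3 (013°, 35 nmi): east 35 sin 13° = 7.87, north 35 cos 13° = 34.10
Net displacement: 5.22 east, -5.68 north. Direction back to start is (-5.22, 5.68): bearing = atan2(-5.22, 5.68) mod 360° = 317.44° ≈ 317°.

317°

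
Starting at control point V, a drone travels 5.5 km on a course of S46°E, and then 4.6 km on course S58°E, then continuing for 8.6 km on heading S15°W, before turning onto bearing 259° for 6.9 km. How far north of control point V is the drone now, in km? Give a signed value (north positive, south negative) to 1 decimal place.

-15.9 km

Leg 1 (S46°E, 5.5 km): east 5.5 sin 134° = 3.96, north 5.5 cos 134° = -3.82
Leg 2 (S58°E, 4.6 km): east 4.6 sin 122° = 3.90, north 4.6 cos 122° = -2.44
Leg 3 (S15°W, 8.6 km): east 8.6 sin 195° = -2.23, north 8.6 cos 195° = -8.31
Leg 4 (259°, 6.9 km): east 6.9 sin 259° = -6.77, north 6.9 cos 259° = -1.32
Net north component: -15.88 km.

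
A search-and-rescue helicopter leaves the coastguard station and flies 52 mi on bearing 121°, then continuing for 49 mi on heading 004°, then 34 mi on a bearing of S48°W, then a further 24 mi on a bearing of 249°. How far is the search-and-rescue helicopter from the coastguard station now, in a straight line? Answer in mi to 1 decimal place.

Leg 1 (121°, 52 mi): east 52 sin 121° = 44.57, north 52 cos 121° = -26.78
Leg 2 (004°, 49 mi): east 49 sin 4° = 3.42, north 49 cos 4° = 48.88
Leg 3 (S48°W, 34 mi): east 34 sin 228° = -25.27, north 34 cos 228° = -22.75
Leg 4 (249°, 24 mi): east 24 sin 249° = -22.41, north 24 cos 249° = -8.60
Net: 0.32 east, -9.25 north. Distance = √((0.32)² + (-9.25)²) = 9.258 mi.

9.3 mi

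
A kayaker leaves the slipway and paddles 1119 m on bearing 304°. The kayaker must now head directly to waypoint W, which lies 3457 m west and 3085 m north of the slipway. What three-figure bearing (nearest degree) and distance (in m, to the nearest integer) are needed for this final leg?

314°, 3528 m

Leg 1 (304°, 1119 m): east 1119 sin 304° = -927.69, north 1119 cos 304° = 625.74
Current position: (-927.69, 625.74). Target: (-3457, 3085). Remaining: Δeast = -2529.31, Δnorth = 2459.26.
Bearing = atan2(-2529.31, 2459.26) mod 360° = 314.20°; distance = √((-2529.31)² + (2459.26)²) = 3527.799 m.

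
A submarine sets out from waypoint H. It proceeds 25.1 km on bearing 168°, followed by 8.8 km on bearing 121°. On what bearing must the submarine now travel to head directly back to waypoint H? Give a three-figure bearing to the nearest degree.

Leg 1 (168°, 25.1 km): east 25.1 sin 168° = 5.22, north 25.1 cos 168° = -24.55
Leg 2 (121°, 8.8 km): east 8.8 sin 121° = 7.54, north 8.8 cos 121° = -4.53
Net displacement: 12.76 east, -29.08 north. Direction back to start is (-12.76, 29.08): bearing = atan2(-12.76, 29.08) mod 360° = 336.31° ≈ 336°.

336°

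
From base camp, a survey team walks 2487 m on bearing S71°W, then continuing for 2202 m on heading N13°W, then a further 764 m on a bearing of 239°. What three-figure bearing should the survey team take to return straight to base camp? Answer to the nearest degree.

105°

Leg 1 (S71°W, 2487 m): east 2487 sin 251° = -2351.50, north 2487 cos 251° = -809.69
Leg 2 (N13°W, 2202 m): east 2202 sin 347° = -495.34, north 2202 cos 347° = 2145.56
Leg 3 (239°, 764 m): east 764 sin 239° = -654.88, north 764 cos 239° = -393.49
Net displacement: -3501.72 east, 942.39 north. Direction back to start is (3501.72, -942.39): bearing = atan2(3501.72, -942.39) mod 360° = 105.06° ≈ 105°.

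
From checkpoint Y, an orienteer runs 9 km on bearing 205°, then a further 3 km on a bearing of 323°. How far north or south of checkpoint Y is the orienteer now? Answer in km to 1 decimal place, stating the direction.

Leg 1 (205°, 9 km): east 9 sin 205° = -3.80, north 9 cos 205° = -8.16
Leg 2 (323°, 3 km): east 3 sin 323° = -1.81, north 3 cos 323° = 2.40
Net north component: -5.76 km.

5.8 km south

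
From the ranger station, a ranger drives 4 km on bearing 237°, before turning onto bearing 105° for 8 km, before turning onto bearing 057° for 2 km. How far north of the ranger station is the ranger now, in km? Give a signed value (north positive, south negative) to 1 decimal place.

Leg 1 (237°, 4 km): east 4 sin 237° = -3.35, north 4 cos 237° = -2.18
Leg 2 (105°, 8 km): east 8 sin 105° = 7.73, north 8 cos 105° = -2.07
Leg 3 (057°, 2 km): east 2 sin 57° = 1.68, north 2 cos 57° = 1.09
Net north component: -3.16 km.

-3.2 km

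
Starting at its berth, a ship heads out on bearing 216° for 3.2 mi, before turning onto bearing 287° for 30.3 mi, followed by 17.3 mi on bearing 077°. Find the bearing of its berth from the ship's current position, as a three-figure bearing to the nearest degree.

126°

Leg 1 (216°, 3.2 mi): east 3.2 sin 216° = -1.88, north 3.2 cos 216° = -2.59
Leg 2 (287°, 30.3 mi): east 30.3 sin 287° = -28.98, north 30.3 cos 287° = 8.86
Leg 3 (077°, 17.3 mi): east 17.3 sin 77° = 16.86, north 17.3 cos 77° = 3.89
Net displacement: -14.00 east, 10.16 north. Direction back to start is (14.00, -10.16): bearing = atan2(14.00, -10.16) mod 360° = 125.97° ≈ 126°.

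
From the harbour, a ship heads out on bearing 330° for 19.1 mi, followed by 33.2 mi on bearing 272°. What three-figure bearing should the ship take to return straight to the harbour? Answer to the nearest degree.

Leg 1 (330°, 19.1 mi): east 19.1 sin 330° = -9.55, north 19.1 cos 330° = 16.54
Leg 2 (272°, 33.2 mi): east 33.2 sin 272° = -33.18, north 33.2 cos 272° = 1.16
Net displacement: -42.73 east, 17.70 north. Direction back to start is (42.73, -17.70): bearing = atan2(42.73, -17.70) mod 360° = 112.50° ≈ 113°.

113°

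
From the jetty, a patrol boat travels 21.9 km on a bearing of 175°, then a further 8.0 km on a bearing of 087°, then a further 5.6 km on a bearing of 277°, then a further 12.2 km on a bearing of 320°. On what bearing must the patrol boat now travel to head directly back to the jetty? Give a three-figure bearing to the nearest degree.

Leg 1 (175°, 21.9 km): east 21.9 sin 175° = 1.91, north 21.9 cos 175° = -21.82
Leg 2 (087°, 8.0 km): east 8.0 sin 87° = 7.99, north 8.0 cos 87° = 0.42
Leg 3 (277°, 5.6 km): east 5.6 sin 277° = -5.56, north 5.6 cos 277° = 0.68
Leg 4 (320°, 12.2 km): east 12.2 sin 320° = -7.84, north 12.2 cos 320° = 9.35
Net displacement: -3.50 east, -11.37 north. Direction back to start is (3.50, 11.37): bearing = atan2(3.50, 11.37) mod 360° = 17.12° ≈ 017°.

017°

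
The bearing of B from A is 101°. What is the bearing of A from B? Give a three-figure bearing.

281°

Back-bearing = 101° + 180° = 281°.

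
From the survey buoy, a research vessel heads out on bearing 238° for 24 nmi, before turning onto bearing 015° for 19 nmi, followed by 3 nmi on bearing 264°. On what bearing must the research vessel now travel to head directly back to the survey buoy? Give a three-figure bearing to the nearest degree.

Leg 1 (238°, 24 nmi): east 24 sin 238° = -20.35, north 24 cos 238° = -12.72
Leg 2 (015°, 19 nmi): east 19 sin 15° = 4.92, north 19 cos 15° = 18.35
Leg 3 (264°, 3 nmi): east 3 sin 264° = -2.98, north 3 cos 264° = -0.31
Net displacement: -18.42 east, 5.32 north. Direction back to start is (18.42, -5.32): bearing = atan2(18.42, -5.32) mod 360° = 106.11° ≈ 106°.

106°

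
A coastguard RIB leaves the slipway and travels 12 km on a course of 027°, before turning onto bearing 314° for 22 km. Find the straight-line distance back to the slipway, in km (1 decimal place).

Leg 1 (027°, 12 km): east 12 sin 27° = 5.45, north 12 cos 27° = 10.69
Leg 2 (314°, 22 km): east 22 sin 314° = -15.83, north 22 cos 314° = 15.28
Net: -10.38 east, 25.97 north. Distance = √((-10.38)² + (25.97)²) = 27.971 km.

28.0 km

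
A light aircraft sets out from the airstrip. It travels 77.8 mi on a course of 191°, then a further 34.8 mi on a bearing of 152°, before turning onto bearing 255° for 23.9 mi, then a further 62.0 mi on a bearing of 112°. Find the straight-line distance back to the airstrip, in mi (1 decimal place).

Leg 1 (191°, 77.8 mi): east 77.8 sin 191° = -14.84, north 77.8 cos 191° = -76.37
Leg 2 (152°, 34.8 mi): east 34.8 sin 152° = 16.34, north 34.8 cos 152° = -30.73
Leg 3 (255°, 23.9 mi): east 23.9 sin 255° = -23.09, north 23.9 cos 255° = -6.19
Leg 4 (112°, 62.0 mi): east 62.0 sin 112° = 57.49, north 62.0 cos 112° = -23.23
Net: 35.89 east, -136.51 north. Distance = √((35.89)² + (-136.51)²) = 141.148 mi.

141.1 mi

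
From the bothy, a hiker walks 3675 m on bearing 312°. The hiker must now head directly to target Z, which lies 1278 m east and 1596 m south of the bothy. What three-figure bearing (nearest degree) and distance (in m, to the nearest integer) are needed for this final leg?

135°, 5702 m

Leg 1 (312°, 3675 m): east 3675 sin 312° = -2731.06, north 3675 cos 312° = 2459.05
Current position: (-2731.06, 2459.05). Target: (1278, -1596). Remaining: Δeast = 4009.06, Δnorth = -4055.05.
Bearing = atan2(4009.06, -4055.05) mod 360° = 135.33°; distance = √((4009.06)² + (-4055.05)²) = 5702.281 m.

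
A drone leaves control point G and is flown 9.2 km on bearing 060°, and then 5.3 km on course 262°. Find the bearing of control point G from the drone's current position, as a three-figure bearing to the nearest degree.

215°

Leg 1 (060°, 9.2 km): east 9.2 sin 60° = 7.97, north 9.2 cos 60° = 4.60
Leg 2 (262°, 5.3 km): east 5.3 sin 262° = -5.25, north 5.3 cos 262° = -0.74
Net displacement: 2.72 east, 3.86 north. Direction back to start is (-2.72, -3.86): bearing = atan2(-2.72, -3.86) mod 360° = 215.14° ≈ 215°.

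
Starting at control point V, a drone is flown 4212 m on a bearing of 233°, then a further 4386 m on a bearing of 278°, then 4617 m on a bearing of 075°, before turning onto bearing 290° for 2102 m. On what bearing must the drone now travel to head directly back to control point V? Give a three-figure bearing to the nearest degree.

090°

Leg 1 (233°, 4212 m): east 4212 sin 233° = -3363.85, north 4212 cos 233° = -2534.84
Leg 2 (278°, 4386 m): east 4386 sin 278° = -4343.32, north 4386 cos 278° = 610.41
Leg 3 (075°, 4617 m): east 4617 sin 75° = 4459.68, north 4617 cos 75° = 1194.97
Leg 4 (290°, 2102 m): east 2102 sin 290° = -1975.23, north 2102 cos 290° = 718.93
Net displacement: -5222.72 east, -10.54 north. Direction back to start is (5222.72, 10.54): bearing = atan2(5222.72, 10.54) mod 360° = 89.88° ≈ 090°.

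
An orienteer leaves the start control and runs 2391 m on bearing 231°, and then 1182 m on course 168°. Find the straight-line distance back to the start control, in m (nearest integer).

Leg 1 (231°, 2391 m): east 2391 sin 231° = -1858.16, north 2391 cos 231° = -1504.71
Leg 2 (168°, 1182 m): east 1182 sin 168° = 245.75, north 1182 cos 168° = -1156.17
Net: -1612.40 east, -2660.88 north. Distance = √((-1612.40)² + (-2660.88)²) = 3111.287 m.

3111 m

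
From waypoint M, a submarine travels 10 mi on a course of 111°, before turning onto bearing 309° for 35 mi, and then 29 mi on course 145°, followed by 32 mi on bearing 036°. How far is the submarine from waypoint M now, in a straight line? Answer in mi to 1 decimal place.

Leg 1 (111°, 10 mi): east 10 sin 111° = 9.34, north 10 cos 111° = -3.58
Leg 2 (309°, 35 mi): east 35 sin 309° = -27.20, north 35 cos 309° = 22.03
Leg 3 (145°, 29 mi): east 29 sin 145° = 16.63, north 29 cos 145° = -23.76
Leg 4 (036°, 32 mi): east 32 sin 36° = 18.81, north 32 cos 36° = 25.89
Net: 17.58 east, 20.58 north. Distance = √((17.58)² + (20.58)²) = 27.062 mi.

27.1 mi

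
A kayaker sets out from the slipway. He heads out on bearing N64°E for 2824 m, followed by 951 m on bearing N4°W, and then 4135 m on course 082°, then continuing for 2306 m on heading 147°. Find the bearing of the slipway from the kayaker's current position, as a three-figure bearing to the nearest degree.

264°

Leg 1 (N64°E, 2824 m): east 2824 sin 64° = 2538.19, north 2824 cos 64° = 1237.96
Leg 2 (N4°W, 951 m): east 951 sin 356° = -66.34, north 951 cos 356° = 948.68
Leg 3 (082°, 4135 m): east 4135 sin 82° = 4094.76, north 4135 cos 82° = 575.48
Leg 4 (147°, 2306 m): east 2306 sin 147° = 1255.94, north 2306 cos 147° = -1933.97
Net displacement: 7822.55 east, 828.15 north. Direction back to start is (-7822.55, -828.15): bearing = atan2(-7822.55, -828.15) mod 360° = 263.96° ≈ 264°.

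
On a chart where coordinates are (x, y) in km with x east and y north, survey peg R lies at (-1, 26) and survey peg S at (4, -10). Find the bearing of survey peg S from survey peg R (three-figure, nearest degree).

Δeast = 4 − -1 = 5.00; Δnorth = -10 − 26 = -36.00.
Bearing = atan2(Δeast, Δnorth) mod 360° = 172.09° ≈ 172°.

172°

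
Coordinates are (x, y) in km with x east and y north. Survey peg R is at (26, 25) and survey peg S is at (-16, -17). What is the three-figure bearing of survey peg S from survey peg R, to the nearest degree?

Δeast = -16 − 26 = -42.00; Δnorth = -17 − 25 = -42.00.
Bearing = atan2(Δeast, Δnorth) mod 360° = 225.00° ≈ 225°.

225°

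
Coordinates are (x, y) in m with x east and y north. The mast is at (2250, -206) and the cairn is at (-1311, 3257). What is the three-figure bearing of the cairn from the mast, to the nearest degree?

314°

Δeast = -1311 − 2250 = -3561.00; Δnorth = 3257 − -206 = 3463.00.
Bearing = atan2(Δeast, Δnorth) mod 360° = 314.20° ≈ 314°.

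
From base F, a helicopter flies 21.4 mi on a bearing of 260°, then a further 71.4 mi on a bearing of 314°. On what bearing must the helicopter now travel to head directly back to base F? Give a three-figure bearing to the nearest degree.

122°

Leg 1 (260°, 21.4 mi): east 21.4 sin 260° = -21.07, north 21.4 cos 260° = -3.72
Leg 2 (314°, 71.4 mi): east 71.4 sin 314° = -51.36, north 71.4 cos 314° = 49.60
Net displacement: -72.44 east, 45.88 north. Direction back to start is (72.44, -45.88): bearing = atan2(72.44, -45.88) mod 360° = 122.35° ≈ 122°.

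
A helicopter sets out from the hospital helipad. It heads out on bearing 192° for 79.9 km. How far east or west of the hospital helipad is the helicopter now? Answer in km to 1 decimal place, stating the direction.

16.6 km west

Leg 1 (192°, 79.9 km): east 79.9 sin 192° = -16.61, north 79.9 cos 192° = -78.15
Net east component: -16.61 km.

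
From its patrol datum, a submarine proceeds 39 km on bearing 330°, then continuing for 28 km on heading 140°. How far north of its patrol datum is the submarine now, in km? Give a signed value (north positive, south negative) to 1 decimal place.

12.3 km

Leg 1 (330°, 39 km): east 39 sin 330° = -19.50, north 39 cos 330° = 33.77
Leg 2 (140°, 28 km): east 28 sin 140° = 18.00, north 28 cos 140° = -21.45
Net north component: 12.33 km.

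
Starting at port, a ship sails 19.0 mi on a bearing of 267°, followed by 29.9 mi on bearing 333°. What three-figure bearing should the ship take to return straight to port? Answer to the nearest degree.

Leg 1 (267°, 19.0 mi): east 19.0 sin 267° = -18.97, north 19.0 cos 267° = -0.99
Leg 2 (333°, 29.9 mi): east 29.9 sin 333° = -13.57, north 29.9 cos 333° = 26.64
Net displacement: -32.55 east, 25.65 north. Direction back to start is (32.55, -25.65): bearing = atan2(32.55, -25.65) mod 360° = 128.24° ≈ 128°.

128°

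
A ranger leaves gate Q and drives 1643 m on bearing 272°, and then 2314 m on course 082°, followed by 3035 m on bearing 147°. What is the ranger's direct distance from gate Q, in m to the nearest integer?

Leg 1 (272°, 1643 m): east 1643 sin 272° = -1642.00, north 1643 cos 272° = 57.34
Leg 2 (082°, 2314 m): east 2314 sin 82° = 2291.48, north 2314 cos 82° = 322.05
Leg 3 (147°, 3035 m): east 3035 sin 147° = 1652.98, north 3035 cos 147° = -2545.37
Net: 2302.46 east, -2165.98 north. Distance = √((2302.46)² + (-2165.98)²) = 3161.137 m.

3161 m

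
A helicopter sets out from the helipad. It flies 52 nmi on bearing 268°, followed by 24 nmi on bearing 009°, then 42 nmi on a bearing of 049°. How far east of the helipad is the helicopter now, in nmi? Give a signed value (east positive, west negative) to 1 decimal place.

-16.5 nmi

Leg 1 (268°, 52 nmi): east 52 sin 268° = -51.97, north 52 cos 268° = -1.81
Leg 2 (009°, 24 nmi): east 24 sin 9° = 3.75, north 24 cos 9° = 23.70
Leg 3 (049°, 42 nmi): east 42 sin 49° = 31.70, north 42 cos 49° = 27.55
Net east component: -16.52 nmi.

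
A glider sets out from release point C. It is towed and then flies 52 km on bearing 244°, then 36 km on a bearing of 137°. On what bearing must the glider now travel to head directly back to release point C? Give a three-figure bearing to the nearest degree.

024°

Leg 1 (244°, 52 km): east 52 sin 244° = -46.74, north 52 cos 244° = -22.80
Leg 2 (137°, 36 km): east 36 sin 137° = 24.55, north 36 cos 137° = -26.33
Net displacement: -22.19 east, -49.12 north. Direction back to start is (22.19, 49.12): bearing = atan2(22.19, 49.12) mod 360° = 24.30° ≈ 024°.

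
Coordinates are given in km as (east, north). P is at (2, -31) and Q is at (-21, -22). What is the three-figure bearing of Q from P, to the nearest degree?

Δeast = -21 − 2 = -23.00; Δnorth = -22 − -31 = 9.00.
Bearing = atan2(Δeast, Δnorth) mod 360° = 291.37° ≈ 291°.

291°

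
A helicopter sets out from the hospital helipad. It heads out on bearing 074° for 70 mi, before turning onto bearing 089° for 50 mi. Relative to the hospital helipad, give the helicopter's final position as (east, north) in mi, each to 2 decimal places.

Leg 1 (074°, 70 mi): east 70 sin 74° = 67.29, north 70 cos 74° = 19.29
Leg 2 (089°, 50 mi): east 50 sin 89° = 49.99, north 50 cos 89° = 0.87
Summing: 117.28 mi east, 20.17 mi north → (117.28, 20.17).

(117.28, 20.17)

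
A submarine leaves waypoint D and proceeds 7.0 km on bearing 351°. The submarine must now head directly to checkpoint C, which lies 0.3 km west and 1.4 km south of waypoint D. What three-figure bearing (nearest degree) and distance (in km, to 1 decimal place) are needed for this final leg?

175°, 8.4 km

Leg 1 (351°, 7.0 km): east 7.0 sin 351° = -1.10, north 7.0 cos 351° = 6.91
Current position: (-1.10, 6.91). Target: (-0.3, -1.4). Remaining: Δeast = 0.80, Δnorth = -8.31.
Bearing = atan2(0.80, -8.31) mod 360° = 174.54°; distance = √((0.80)² + (-8.31)²) = 8.352 km.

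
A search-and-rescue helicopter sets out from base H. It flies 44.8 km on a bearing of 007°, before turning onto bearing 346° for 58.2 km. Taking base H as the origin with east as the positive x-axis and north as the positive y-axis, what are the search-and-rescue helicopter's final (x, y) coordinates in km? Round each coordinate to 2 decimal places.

(-8.62, 100.94)

Leg 1 (007°, 44.8 km): east 44.8 sin 7° = 5.46, north 44.8 cos 7° = 44.47
Leg 2 (346°, 58.2 km): east 58.2 sin 346° = -14.08, north 58.2 cos 346° = 56.47
Summing: -8.62 km east, 100.94 km north → (-8.62, 100.94).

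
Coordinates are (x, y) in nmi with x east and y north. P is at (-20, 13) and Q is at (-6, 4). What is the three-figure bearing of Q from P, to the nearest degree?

123°

Δeast = -6 − -20 = 14.00; Δnorth = 4 − 13 = -9.00.
Bearing = atan2(Δeast, Δnorth) mod 360° = 122.74° ≈ 123°.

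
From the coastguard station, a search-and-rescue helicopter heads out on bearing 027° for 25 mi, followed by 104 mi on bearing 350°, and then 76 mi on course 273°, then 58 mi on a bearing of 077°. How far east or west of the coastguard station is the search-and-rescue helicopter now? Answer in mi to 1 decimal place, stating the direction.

26.1 mi west

Leg 1 (027°, 25 mi): east 25 sin 27° = 11.35, north 25 cos 27° = 22.28
Leg 2 (350°, 104 mi): east 104 sin 350° = -18.06, north 104 cos 350° = 102.42
Leg 3 (273°, 76 mi): east 76 sin 273° = -75.90, north 76 cos 273° = 3.98
Leg 4 (077°, 58 mi): east 58 sin 77° = 56.51, north 58 cos 77° = 13.05
Net east component: -26.09 mi.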